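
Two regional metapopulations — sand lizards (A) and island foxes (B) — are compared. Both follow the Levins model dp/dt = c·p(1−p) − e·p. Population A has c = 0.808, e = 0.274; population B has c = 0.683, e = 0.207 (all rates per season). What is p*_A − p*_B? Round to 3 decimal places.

A: p*_A = 1 − 0.274/0.808 = 0.6609.
B: p*_B = 1 − 0.207/0.683 = 0.6969.
p*_A − p*_B = 0.6609 − 0.6969 = -0.0360.

-0.036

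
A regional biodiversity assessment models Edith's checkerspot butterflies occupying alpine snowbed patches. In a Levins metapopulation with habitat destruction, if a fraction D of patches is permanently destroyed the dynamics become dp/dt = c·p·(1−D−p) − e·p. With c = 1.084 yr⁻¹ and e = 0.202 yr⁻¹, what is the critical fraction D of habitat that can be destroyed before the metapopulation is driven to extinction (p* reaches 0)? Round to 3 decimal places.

0.814

The nontrivial equilibrium is p* = (1−D) − e/c; extinction occurs when this hits zero.
So D_crit = 1 − e/c = 1 − 0.202/1.084 = 1 − 0.1863 = 0.8137.
Note this equals the original equilibrium occupancy — the Levins extinction-debt result.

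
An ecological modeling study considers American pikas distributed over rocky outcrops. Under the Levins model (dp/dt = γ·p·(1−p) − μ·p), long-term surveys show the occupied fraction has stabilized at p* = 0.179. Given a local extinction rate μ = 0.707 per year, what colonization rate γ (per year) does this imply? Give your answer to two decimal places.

At equilibrium γ(1−p*) = μ, so γ = μ/(1−p*).
γ = 0.707/(1 − 0.179) = 0.707/0.8210 = 0.8611.

0.86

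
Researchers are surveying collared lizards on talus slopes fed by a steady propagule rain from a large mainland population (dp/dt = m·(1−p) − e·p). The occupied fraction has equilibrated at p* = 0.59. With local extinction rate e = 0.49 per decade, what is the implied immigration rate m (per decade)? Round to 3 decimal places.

At equilibrium m(1−p*) = e·p*, so m = e·p*/(1−p*).
m = 0.49 × 0.59 / 0.4100 = 0.2891/0.4100 = 0.7051.

0.705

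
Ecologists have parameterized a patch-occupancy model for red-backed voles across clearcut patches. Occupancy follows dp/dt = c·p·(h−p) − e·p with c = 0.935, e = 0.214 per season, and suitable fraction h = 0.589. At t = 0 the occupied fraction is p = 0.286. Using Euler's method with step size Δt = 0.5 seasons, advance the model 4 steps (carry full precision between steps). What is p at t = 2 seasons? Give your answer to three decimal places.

0.320

Update rule: p ← p + [c·p·(h−p) − e·p]·Δt with Δt = 0.5.
t = 0.5: p = 0.28600 + (+0.00991) = 0.29591
t = 1: p = 0.29591 + (+0.00888) = 0.30479
t = 1.5: p = 0.30479 + (+0.00788) = 0.31268
t = 2: p = 0.31268 + (+0.00694) = 0.31961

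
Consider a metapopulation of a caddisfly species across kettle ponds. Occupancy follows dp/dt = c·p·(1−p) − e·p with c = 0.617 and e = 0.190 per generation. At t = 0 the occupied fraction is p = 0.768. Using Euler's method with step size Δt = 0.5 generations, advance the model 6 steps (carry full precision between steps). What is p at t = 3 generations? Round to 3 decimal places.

0.708

Update rule: p ← p + [c·p·(1−p) − e·p]·Δt with Δt = 0.5.
step 1: Δp = -0.01799, p = 0.75001
step 2: Δp = -0.01341, p = 0.73660
step 3: Δp = -0.01012, p = 0.72648
step 4: Δp = -0.00771, p = 0.71876
step 5: Δp = -0.00592, p = 0.71284
step 6: Δp = -0.00457, p = 0.70827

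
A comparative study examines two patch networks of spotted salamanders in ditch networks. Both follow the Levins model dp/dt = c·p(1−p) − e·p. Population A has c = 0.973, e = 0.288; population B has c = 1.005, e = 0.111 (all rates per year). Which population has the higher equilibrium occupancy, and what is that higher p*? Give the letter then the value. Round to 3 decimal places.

B, 0.890

A: p*_A = 1 − 0.288/0.973 = 0.7040.
B: p*_B = 1 − 0.111/1.005 = 0.8896.
B is higher at 0.8896.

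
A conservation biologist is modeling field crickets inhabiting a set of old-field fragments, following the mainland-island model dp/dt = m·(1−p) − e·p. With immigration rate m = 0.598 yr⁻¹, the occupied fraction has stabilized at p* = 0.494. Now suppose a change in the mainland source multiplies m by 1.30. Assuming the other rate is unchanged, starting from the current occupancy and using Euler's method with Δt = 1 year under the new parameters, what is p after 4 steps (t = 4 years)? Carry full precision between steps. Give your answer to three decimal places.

Balance m(1−p*) = e·p* gives e = m(1−p*)/p* = 0.598×0.50600/0.49400 = 0.61253.
Starting from p₀ = 0.49400; update p ← p + (dp/dt)·Δt with the new parameters.
p: 0.49400 → 0.58478  (Δp = +0.09078)
p: 0.58478 → 0.54938  (Δp = -0.03540)
p: 0.54938 → 0.56318  (Δp = +0.01380)
p: 0.56318 → 0.55780  (Δp = -0.00538)

0.558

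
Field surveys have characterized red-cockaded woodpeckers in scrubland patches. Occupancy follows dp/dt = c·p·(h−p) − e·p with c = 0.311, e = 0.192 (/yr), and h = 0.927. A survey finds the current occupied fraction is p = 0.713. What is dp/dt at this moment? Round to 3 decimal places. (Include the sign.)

Colonization term: c·p·(h−p) = 0.311×0.713×0.2140 = 0.04745.
Extinction term: e·p = 0.13690.
dp/dt = 0.04745 − 0.13690 = -0.08944.

-0.089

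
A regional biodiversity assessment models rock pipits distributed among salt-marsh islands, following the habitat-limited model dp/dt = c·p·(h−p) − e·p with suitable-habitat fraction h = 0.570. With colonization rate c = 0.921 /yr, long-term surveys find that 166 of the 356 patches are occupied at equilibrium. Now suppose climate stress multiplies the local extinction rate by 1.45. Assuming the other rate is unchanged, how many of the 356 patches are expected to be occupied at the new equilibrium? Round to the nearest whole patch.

Observed p* = 166/356 = 0.46629.
Balance c(h−p*) = e gives e = 0.921×(0.57 − 0.46629) = 0.09552.
New p* = 0.57 − e/c = 0.57 − 0.13850/0.92100 = 0.41962.
Expected occupied = 356 × 0.41962 = 149.38 ≈ 149.

149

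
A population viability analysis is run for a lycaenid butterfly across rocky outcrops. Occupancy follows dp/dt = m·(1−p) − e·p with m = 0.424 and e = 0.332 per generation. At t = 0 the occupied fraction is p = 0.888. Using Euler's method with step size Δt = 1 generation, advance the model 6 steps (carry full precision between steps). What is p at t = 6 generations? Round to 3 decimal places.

0.561

Update rule: p ← p + [m·(1−p) − e·p]·Δt with Δt = 1.
p: 0.88800 → 0.64067  (Δp = -0.24733)
p: 0.64067 → 0.58032  (Δp = -0.06035)
p: 0.58032 → 0.56560  (Δp = -0.01472)
p: 0.56560 → 0.56201  (Δp = -0.00359)
p: 0.56201 → 0.56113  (Δp = -0.00088)
p: 0.56113 → 0.56092  (Δp = -0.00021)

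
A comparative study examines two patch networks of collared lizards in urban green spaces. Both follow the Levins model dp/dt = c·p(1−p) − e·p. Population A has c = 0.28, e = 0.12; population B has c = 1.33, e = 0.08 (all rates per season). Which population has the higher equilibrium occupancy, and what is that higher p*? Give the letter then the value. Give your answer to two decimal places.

B, 0.94

A: p*_A = 1 − 0.12/0.28 = 0.5714.
B: p*_B = 1 − 0.08/1.33 = 0.9398.
B is higher at 0.9398.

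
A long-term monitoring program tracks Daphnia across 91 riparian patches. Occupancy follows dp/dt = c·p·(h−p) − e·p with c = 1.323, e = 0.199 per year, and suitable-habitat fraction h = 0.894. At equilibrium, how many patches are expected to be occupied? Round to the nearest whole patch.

p* = h − e/c = 0.894 − 0.1504 = 0.7436.
Expected occupied patches = N × p* = 91 × 0.7436 = 67.67 ≈ 68.

68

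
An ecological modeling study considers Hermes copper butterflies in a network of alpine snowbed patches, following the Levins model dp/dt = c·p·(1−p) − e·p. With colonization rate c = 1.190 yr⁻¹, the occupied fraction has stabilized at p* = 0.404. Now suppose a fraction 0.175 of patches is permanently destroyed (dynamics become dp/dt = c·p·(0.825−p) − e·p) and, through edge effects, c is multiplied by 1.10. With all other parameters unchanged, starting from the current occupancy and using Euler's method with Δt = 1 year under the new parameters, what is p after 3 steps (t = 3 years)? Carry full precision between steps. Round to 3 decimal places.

0.302

Balance c(1−p*) = e gives e = 1.190×(1 − 0.40400) = 0.70924.
Starting from p₀ = 0.40400; update p ← p + (dp/dt)·Δt with the new parameters.
t = 1: p = 0.40400 + (-0.06389) = 0.34011
t = 2: p = 0.34011 + (-0.02534) = 0.31476
t = 3: p = 0.31476 + (-0.01301) = 0.30175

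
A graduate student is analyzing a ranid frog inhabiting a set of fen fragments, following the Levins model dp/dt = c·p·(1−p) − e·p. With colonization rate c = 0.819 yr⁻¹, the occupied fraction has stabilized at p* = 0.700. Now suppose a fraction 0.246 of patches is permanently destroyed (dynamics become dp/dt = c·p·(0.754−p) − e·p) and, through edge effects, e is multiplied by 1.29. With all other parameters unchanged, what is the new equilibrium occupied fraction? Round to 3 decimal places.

0.367

Balance c(1−p*) = e gives e = 0.819×(1 − 0.70000) = 0.24570.
New p* = 0.754 − e/c = 0.754 − 0.31695/0.81900 = 0.36700.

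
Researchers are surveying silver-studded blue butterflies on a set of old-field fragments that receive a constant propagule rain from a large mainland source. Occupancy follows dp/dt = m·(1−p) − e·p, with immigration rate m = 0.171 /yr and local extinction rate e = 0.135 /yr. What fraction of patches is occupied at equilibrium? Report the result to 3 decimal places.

0.559

Setting dp/dt = 0: m − m·p* = e·p*, so m = (m+e)·p*.
p* = m/(m+e) = 0.171/(0.171+0.135) = 0.171/0.3060 = 0.5588.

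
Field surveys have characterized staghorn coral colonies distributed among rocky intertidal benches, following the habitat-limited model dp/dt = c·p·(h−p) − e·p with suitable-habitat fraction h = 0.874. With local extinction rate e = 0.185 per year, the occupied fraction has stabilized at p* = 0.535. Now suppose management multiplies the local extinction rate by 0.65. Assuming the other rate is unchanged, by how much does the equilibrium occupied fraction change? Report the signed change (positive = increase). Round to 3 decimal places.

0.119

Balance c(h−p*) = e gives c = e/(0.874 − 0.53500) = 0.185/0.33900 = 0.54572.
New p* = 0.874 − e/c = 0.874 − 0.12025/0.54572 = 0.65365.
Δp* = 0.65365 − 0.53500 = +0.11865.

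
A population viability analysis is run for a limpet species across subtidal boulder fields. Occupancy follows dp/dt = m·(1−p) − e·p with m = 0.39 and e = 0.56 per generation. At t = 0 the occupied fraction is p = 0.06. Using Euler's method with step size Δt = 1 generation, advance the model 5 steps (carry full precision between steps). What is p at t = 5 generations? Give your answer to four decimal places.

Update rule: p ← p + [m·(1−p) − e·p]·Δt with Δt = 1.
p: 0.06000 → 0.39300  (Δp = +0.33300)
p: 0.39300 → 0.40965  (Δp = +0.01665)
p: 0.40965 → 0.41048  (Δp = +0.00083)
p: 0.41048 → 0.41052  (Δp = +0.00004)
p: 0.41052 → 0.41053  (Δp = +0.00000)

0.4105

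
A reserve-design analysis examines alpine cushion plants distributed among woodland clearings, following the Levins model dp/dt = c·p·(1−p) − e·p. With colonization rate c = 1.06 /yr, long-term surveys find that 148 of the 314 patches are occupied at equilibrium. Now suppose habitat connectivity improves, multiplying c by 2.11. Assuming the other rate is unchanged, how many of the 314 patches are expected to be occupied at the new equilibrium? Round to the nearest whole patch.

235

Observed p* = 148/314 = 0.47134.
Balance c(1−p*) = e gives e = 1.06×(1 − 0.47134) = 0.56038.
New p* = 1 − e/c = 1 − 0.56038/2.23660 = 0.74945.
Expected occupied = 314 × 0.74945 = 235.33 ≈ 235.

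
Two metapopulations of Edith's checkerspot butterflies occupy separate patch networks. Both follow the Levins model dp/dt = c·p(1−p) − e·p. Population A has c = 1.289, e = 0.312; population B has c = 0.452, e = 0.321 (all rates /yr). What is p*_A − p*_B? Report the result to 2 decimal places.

A: p*_A = 1 − 0.312/1.289 = 0.7580.
B: p*_B = 1 − 0.321/0.452 = 0.2898.
p*_A − p*_B = 0.7580 − 0.2898 = 0.4681.

0.47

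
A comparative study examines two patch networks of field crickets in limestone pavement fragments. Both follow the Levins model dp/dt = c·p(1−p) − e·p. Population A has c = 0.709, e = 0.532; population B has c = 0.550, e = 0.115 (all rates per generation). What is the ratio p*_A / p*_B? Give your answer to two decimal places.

0.32

A: p*_A = 1 − 0.532/0.709 = 0.2496.
B: p*_B = 1 − 0.115/0.550 = 0.7909.
p*_A / p*_B = 0.2496/0.7909 = 0.3156.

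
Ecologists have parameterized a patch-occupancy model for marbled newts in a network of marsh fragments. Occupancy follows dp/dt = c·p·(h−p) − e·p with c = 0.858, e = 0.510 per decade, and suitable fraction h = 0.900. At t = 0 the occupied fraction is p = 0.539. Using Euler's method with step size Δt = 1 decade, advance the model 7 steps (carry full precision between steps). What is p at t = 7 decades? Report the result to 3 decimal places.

Update rule: p ← p + [c·p·(h−p) − e·p]·Δt with Δt = 1.
step 1: Δp = -0.10794, p = 0.43106
step 2: Δp = -0.04640, p = 0.38466
step 3: Δp = -0.02609, p = 0.35856
step 4: Δp = -0.01630, p = 0.34227
step 5: Δp = -0.01077, p = 0.33150
step 6: Δp = -0.00737, p = 0.32413
step 7: Δp = -0.00515, p = 0.31898

0.319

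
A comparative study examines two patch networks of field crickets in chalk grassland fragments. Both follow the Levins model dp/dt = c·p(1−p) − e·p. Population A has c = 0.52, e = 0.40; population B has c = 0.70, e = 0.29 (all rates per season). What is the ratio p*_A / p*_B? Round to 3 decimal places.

0.394

A: p*_A = 1 − 0.40/0.52 = 0.2308.
B: p*_B = 1 − 0.29/0.70 = 0.5857.
p*_A / p*_B = 0.2308/0.5857 = 0.3940.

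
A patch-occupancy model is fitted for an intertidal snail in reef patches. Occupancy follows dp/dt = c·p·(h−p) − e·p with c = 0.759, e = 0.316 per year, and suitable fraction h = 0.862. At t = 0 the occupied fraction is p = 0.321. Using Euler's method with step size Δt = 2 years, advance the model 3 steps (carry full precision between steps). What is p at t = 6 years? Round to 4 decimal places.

0.4359

Update rule: p ← p + [c·p·(h−p) − e·p]·Δt with Δt = 2.
  1  |  dp/dt·Δt = +0.060745  |  p_1 = 0.381745
  2  |  dp/dt·Δt = +0.037039  |  p_2 = 0.418785
  3  |  dp/dt·Δt = +0.017087  |  p_3 = 0.435872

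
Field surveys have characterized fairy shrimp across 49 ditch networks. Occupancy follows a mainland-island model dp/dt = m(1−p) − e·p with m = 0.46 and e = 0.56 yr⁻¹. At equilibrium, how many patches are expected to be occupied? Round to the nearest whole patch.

p* = m/(m+e) = 0.46/1.0200 = 0.4510.
Expected occupied patches = N × p* = 49 × 0.4510 = 22.10 ≈ 22.

22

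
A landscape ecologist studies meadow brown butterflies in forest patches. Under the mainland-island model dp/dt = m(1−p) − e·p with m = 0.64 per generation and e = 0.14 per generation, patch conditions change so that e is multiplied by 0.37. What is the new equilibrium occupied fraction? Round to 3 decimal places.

0.925

Before: p* = 0.64/(0.64+0.14) = 0.8205.
After: m = 0.64, e = 0.0518; p* = 0.64/0.6918 = 0.9251.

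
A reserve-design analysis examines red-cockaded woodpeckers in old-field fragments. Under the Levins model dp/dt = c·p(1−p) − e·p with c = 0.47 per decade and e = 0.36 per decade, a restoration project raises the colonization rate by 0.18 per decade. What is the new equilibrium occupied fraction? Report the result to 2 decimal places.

0.45

Before: p* = 1 − 0.36/0.47 = 0.2340.
After the change, c = 0.65, e = 0.36, so p* = 1 − 0.36/0.65 = 0.4462.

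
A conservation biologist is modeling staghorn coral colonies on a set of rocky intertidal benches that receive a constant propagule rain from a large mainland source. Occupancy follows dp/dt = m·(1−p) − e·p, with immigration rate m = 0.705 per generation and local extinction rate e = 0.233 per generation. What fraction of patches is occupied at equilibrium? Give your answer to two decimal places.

At equilibrium the propagule rain into empty patches balances local extinction: m(1−p*) = e·p*.
p* = m/(m+e) = 0.705/(0.705+0.233) = 0.705/0.9380 = 0.7516.

0.75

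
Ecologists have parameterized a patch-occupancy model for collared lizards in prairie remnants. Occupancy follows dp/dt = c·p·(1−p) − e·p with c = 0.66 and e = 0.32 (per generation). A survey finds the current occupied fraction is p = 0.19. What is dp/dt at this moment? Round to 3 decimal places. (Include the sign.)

0.041

Colonization term: c·p·(1−p) = 0.66×0.19×0.8100 = 0.10157.
Extinction term: e·p = 0.06080.
dp/dt = 0.10157 − 0.06080 = 0.04077.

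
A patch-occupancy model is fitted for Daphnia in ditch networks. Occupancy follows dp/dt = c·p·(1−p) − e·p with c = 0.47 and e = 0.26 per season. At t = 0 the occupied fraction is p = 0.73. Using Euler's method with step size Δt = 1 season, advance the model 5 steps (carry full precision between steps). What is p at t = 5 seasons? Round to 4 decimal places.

0.5005

Update rule: p ← p + [c·p·(1−p) − e·p]·Δt with Δt = 1.
t = 1: p = 0.73000 + (-0.09716) = 0.63284
t = 2: p = 0.63284 + (-0.05533) = 0.57751
t = 3: p = 0.57751 + (-0.03547) = 0.54203
t = 4: p = 0.54203 + (-0.02426) = 0.51777
t = 5: p = 0.51777 + (-0.01727) = 0.50050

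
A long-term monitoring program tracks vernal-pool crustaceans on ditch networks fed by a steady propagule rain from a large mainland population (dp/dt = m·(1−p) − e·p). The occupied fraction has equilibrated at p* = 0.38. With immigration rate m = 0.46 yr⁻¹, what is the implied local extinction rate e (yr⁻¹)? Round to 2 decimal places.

0.75

At equilibrium m(1−p*) = e·p*, so e = m(1−p*)/p*.
e = 0.46 × 0.6200 / 0.38 = 0.7505.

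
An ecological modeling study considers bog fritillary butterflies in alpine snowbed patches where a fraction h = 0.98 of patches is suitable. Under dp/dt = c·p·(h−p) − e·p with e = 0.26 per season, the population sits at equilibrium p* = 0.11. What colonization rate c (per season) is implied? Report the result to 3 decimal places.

0.299

At equilibrium c(h−p*) = e, so c = e/(h−p*).
c = 0.26/(0.98 − 0.11) = 0.26/0.8700 = 0.2989.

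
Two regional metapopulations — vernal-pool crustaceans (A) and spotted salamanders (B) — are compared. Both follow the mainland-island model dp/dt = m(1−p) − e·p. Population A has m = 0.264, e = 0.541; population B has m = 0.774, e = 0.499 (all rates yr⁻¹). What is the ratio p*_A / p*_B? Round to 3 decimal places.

A: p*_A = m/(m+e) = 0.264/0.8050 = 0.3280.
B: p*_B = 0.774/1.2730 = 0.6080.
p*_A / p*_B = 0.3280/0.6080 = 0.5394.

0.539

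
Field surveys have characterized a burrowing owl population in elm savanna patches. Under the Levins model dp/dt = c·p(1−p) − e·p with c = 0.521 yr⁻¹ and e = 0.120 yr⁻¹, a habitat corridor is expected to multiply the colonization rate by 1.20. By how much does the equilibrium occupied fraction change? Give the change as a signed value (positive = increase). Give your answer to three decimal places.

0.038

Before: p* = 1 − 0.120/0.521 = 0.7697.
After the change, c = 0.6252, e = 0.12, so p* = 1 − 0.12/0.6252 = 0.8081.
Δp* = 0.8081 − 0.7697 = +0.0384.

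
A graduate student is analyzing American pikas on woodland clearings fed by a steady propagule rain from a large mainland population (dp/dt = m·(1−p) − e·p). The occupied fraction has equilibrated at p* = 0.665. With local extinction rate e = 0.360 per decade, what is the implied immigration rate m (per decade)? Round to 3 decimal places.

At equilibrium m(1−p*) = e·p*, so m = e·p*/(1−p*).
m = 0.360 × 0.665 / 0.3350 = 0.2394/0.3350 = 0.7146.

0.715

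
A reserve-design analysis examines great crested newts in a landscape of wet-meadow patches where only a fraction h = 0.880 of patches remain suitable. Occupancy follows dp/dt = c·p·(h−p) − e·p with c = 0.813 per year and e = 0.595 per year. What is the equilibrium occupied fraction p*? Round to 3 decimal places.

0.148

Setting dp/dt = 0 and dividing by p* gives c·(h−p*) = e.
So p* = h − e/c = 0.880 − 0.595/0.813 = 0.880 − 0.7319 = 0.1481.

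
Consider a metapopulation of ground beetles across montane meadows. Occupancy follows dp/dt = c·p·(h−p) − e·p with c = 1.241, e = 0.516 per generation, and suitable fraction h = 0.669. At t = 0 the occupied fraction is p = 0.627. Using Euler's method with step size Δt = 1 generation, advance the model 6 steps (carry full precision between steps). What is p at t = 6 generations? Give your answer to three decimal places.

Update rule: p ← p + [c·p·(h−p) − e·p]·Δt with Δt = 1.
step 1: Δp = -0.29085, p = 0.33615
step 2: Δp = -0.03460, p = 0.30155
step 3: Δp = -0.01809, p = 0.28346
step 4: Δp = -0.01064, p = 0.27282
step 5: Δp = -0.00664, p = 0.26618
step 6: Δp = -0.00428, p = 0.26189

0.262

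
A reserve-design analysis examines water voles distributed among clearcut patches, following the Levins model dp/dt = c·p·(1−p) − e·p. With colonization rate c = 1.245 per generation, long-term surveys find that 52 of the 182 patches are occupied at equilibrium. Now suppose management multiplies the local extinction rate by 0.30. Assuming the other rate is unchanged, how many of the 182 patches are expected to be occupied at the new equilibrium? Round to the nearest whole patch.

Observed p* = 52/182 = 0.28571.
Balance c(1−p*) = e gives e = 1.245×(1 − 0.28571) = 0.88929.
New p* = 1 − e/c = 1 − 0.26679/1.24500 = 0.78571.
Expected occupied = 182 × 0.78571 = 143.00 ≈ 143.

143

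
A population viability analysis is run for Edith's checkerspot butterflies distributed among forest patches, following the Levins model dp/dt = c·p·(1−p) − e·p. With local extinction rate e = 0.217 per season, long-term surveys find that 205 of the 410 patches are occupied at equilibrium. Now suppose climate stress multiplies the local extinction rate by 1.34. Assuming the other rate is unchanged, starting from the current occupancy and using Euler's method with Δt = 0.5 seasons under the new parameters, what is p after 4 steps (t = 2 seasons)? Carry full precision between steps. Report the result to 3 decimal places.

Observed p* = 205/410 = 0.50000.
Balance c(1−p*) = e gives c = e/(1 − 0.50000) = 0.217/0.50000 = 0.43400.
Starting from p₀ = 0.50000; update p ← p + (dp/dt)·Δt with the new parameters.
t = 0.5: p = 0.50000 + (-0.01845) = 0.48156
t = 1: p = 0.48156 + (-0.01584) = 0.46572
t = 1.5: p = 0.46572 + (-0.01372) = 0.45200
t = 2: p = 0.45200 + (-0.01197) = 0.44004

0.440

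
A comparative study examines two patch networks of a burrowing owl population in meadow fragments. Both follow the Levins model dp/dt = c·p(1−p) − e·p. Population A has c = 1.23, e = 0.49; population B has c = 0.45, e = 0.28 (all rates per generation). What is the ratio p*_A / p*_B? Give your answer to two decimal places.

1.59

A: p*_A = 1 − 0.49/1.23 = 0.6016.
B: p*_B = 1 − 0.28/0.45 = 0.3778.
p*_A / p*_B = 0.6016/0.3778 = 1.5925.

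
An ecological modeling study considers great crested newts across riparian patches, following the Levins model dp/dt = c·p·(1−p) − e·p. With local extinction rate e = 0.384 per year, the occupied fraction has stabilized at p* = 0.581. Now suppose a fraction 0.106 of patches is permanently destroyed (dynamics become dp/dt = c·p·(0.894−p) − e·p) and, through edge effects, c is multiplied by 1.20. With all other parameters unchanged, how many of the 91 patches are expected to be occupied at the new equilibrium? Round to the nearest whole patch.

50

Balance c(1−p*) = e gives c = e/(1 − 0.58100) = 0.384/0.41900 = 0.91647.
New p* = 0.894 − e/c = 0.894 − 0.38400/1.09976 = 0.54483.
Expected occupied = 91 × 0.54483 = 49.58 ≈ 50.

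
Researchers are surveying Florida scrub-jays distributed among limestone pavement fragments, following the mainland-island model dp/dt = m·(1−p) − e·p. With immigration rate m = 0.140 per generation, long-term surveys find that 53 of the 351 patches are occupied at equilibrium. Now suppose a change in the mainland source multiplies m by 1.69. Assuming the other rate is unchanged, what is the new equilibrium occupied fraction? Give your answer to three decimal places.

0.231

Observed p* = 53/351 = 0.15100.
Balance m(1−p*) = e·p* gives e = m(1−p*)/p* = 0.140×0.84900/0.15100 = 0.78715.
New p* = m/(m+e) = 0.23660/(0.23660+0.78715) = 0.23111.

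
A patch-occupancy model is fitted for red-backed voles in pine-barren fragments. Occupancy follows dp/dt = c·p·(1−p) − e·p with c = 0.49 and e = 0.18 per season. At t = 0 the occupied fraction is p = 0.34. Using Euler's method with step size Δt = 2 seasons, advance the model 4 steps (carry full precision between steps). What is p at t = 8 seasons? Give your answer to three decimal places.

0.609

Update rule: p ← p + [c·p·(1−p) − e·p]·Δt with Δt = 2.
t = 2: p = 0.34000 + (+0.09751) = 0.43751
t = 4: p = 0.43751 + (+0.08367) = 0.52118
t = 6: p = 0.52118 + (+0.05694) = 0.57812
t = 8: p = 0.57812 + (+0.03090) = 0.60901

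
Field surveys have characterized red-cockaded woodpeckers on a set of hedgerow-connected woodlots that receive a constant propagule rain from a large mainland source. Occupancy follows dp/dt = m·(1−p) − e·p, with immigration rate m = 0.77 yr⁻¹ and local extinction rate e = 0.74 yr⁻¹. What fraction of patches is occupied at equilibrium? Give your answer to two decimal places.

0.51

At equilibrium the propagule rain into empty patches balances local extinction: m(1−p*) = e·p*.
p* = m/(m+e) = 0.77/(0.77+0.74) = 0.77/1.5100 = 0.5099.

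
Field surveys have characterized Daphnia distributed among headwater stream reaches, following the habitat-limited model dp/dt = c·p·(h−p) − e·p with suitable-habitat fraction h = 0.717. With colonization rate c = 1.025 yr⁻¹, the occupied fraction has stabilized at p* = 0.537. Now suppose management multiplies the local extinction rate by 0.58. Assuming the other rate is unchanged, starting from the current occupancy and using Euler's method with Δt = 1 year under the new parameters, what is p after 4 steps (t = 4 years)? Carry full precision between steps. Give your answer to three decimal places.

Balance c(h−p*) = e gives e = 1.025×(0.717 − 0.53700) = 0.18450.
Starting from p₀ = 0.53700; update p ← p + (dp/dt)·Δt with the new parameters.
step 1: Δp = +0.04161, p = 0.57861
step 2: Δp = +0.02016, p = 0.59877
step 3: Δp = +0.00849, p = 0.60726
step 4: Δp = +0.00333, p = 0.61058

0.611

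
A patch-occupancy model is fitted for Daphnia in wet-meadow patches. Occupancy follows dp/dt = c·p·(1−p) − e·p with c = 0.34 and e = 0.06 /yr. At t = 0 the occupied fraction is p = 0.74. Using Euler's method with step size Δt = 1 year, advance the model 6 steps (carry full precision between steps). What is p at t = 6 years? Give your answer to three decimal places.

Update rule: p ← p + [c·p·(1−p) − e·p]·Δt with Δt = 1.
step 1: Δp = +0.02102, p = 0.76102
step 2: Δp = +0.01618, p = 0.77719
step 3: Δp = +0.01224, p = 0.78944
step 4: Δp = +0.00915, p = 0.79859
step 5: Δp = +0.00677, p = 0.80536
step 6: Δp = +0.00498, p = 0.81033

0.810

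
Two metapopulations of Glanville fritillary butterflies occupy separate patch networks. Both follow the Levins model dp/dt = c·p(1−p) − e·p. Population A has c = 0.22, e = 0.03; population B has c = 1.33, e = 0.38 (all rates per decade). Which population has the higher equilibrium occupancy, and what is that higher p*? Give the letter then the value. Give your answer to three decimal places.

A, 0.864

A: p*_A = 1 − 0.03/0.22 = 0.8636.
B: p*_B = 1 − 0.38/1.33 = 0.7143.
A is higher at 0.8636.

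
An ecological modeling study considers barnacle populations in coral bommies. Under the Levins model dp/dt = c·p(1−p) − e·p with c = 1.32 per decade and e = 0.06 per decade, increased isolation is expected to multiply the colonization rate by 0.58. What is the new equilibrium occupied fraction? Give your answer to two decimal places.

0.92

Before: p* = 1 − 0.06/1.32 = 0.9545.
After the change, c = 0.7656, e = 0.06, so p* = 1 − 0.06/0.7656 = 0.9216.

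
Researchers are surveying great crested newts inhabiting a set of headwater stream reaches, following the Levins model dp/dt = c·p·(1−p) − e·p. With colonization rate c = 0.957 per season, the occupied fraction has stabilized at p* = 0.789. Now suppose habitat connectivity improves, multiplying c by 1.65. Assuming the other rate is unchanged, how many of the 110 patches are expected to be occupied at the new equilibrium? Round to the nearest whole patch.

96

Balance c(1−p*) = e gives e = 0.957×(1 − 0.78900) = 0.20193.
New p* = 1 − e/c = 1 − 0.20193/1.57905 = 0.87212.
Expected occupied = 110 × 0.87212 = 95.93 ≈ 96.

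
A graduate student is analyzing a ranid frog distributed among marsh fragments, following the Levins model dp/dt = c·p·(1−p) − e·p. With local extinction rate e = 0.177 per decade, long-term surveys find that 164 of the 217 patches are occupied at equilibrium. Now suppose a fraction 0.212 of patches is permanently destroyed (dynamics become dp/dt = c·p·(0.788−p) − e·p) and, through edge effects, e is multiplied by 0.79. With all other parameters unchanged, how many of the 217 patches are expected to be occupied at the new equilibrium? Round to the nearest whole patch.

Observed p* = 164/217 = 0.75576.
Balance c(1−p*) = e gives c = e/(1 − 0.75576) = 0.177/0.24424 = 0.72470.
New p* = 0.788 − e/c = 0.788 − 0.13983/0.72470 = 0.59505.
Expected occupied = 217 × 0.59505 = 129.13 ≈ 129.

129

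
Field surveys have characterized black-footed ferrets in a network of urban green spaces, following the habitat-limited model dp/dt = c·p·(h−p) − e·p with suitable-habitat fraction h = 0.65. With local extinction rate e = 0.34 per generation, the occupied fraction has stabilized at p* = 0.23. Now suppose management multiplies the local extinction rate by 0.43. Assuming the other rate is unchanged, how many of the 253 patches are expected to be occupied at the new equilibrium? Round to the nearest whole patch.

119

Balance c(h−p*) = e gives c = e/(0.65 − 0.23000) = 0.34/0.42000 = 0.80952.
New p* = 0.65 − e/c = 0.65 − 0.14620/0.80952 = 0.46940.
Expected occupied = 253 × 0.46940 = 118.76 ≈ 119.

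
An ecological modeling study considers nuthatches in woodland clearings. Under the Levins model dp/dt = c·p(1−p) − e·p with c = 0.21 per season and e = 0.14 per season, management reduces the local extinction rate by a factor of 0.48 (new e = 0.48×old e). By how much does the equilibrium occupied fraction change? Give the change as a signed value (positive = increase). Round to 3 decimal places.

0.347

Before: p* = 1 − 0.14/0.21 = 0.3333.
After the change, c = 0.21, e = 0.0672, so p* = 1 − 0.0672/0.21 = 0.6800.
Δp* = 0.6800 − 0.3333 = +0.3467.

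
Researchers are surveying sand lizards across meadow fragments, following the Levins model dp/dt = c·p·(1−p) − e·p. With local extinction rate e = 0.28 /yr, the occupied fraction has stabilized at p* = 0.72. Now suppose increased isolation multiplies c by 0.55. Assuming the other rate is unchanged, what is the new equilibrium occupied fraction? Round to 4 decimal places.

0.4909

Balance c(1−p*) = e gives c = e/(1 − 0.72000) = 0.28/0.28000 = 1.00000.
New p* = 1 − e/c = 1 − 0.28000/0.55000 = 0.49091.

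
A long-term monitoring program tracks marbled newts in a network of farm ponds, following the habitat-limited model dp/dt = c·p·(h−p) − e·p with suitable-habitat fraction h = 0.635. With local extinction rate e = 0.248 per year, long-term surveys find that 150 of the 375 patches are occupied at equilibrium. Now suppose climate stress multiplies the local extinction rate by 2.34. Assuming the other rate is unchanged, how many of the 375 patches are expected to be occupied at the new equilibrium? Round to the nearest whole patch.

32

Observed p* = 150/375 = 0.40000.
Balance c(h−p*) = e gives c = e/(0.635 − 0.40000) = 0.248/0.23500 = 1.05532.
New p* = 0.635 − e/c = 0.635 − 0.58032/1.05532 = 0.08510.
Expected occupied = 375 × 0.08510 = 31.91 ≈ 32.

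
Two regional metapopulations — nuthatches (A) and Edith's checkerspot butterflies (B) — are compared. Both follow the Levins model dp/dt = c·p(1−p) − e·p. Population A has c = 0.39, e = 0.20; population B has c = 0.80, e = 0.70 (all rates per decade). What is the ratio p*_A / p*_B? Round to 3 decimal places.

A: p*_A = 1 − 0.20/0.39 = 0.4872.
B: p*_B = 1 − 0.70/0.80 = 0.1250.
p*_A / p*_B = 0.4872/0.1250 = 3.8974.

3.897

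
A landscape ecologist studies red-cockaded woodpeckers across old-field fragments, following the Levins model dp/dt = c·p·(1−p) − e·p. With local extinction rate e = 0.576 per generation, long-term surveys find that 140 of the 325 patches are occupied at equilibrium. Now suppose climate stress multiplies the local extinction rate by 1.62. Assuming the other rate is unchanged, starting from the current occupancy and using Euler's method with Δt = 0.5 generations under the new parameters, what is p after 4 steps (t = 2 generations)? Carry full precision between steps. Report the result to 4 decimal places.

Observed p* = 140/325 = 0.43077.
Balance c(1−p*) = e gives c = e/(1 − 0.43077) = 0.576/0.56923 = 1.01189.
Starting from p₀ = 0.43077; update p ← p + (dp/dt)·Δt with the new parameters.
step 1: Δp = -0.07692, p = 0.35385
step 2: Δp = -0.04941, p = 0.30444
step 3: Δp = -0.03490, p = 0.26954
step 4: Δp = -0.02614, p = 0.24340

0.2434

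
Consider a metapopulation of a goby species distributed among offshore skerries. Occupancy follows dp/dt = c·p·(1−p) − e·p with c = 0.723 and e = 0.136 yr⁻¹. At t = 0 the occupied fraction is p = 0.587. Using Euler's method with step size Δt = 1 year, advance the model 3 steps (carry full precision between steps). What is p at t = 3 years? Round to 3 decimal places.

0.782

Update rule: p ← p + [c·p·(1−p) − e·p]·Δt with Δt = 1.
  1  |  dp/dt·Δt = +0.095446  |  p_1 = 0.682446
  2  |  dp/dt·Δt = +0.063871  |  p_2 = 0.746317
  3  |  dp/dt·Δt = +0.035385  |  p_3 = 0.781702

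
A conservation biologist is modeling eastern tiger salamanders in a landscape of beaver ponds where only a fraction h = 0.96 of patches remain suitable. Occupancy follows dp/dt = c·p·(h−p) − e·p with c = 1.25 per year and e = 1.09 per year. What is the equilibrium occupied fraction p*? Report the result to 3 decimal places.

Setting dp/dt = 0 and dividing by p* gives c·(h−p*) = e.
So p* = h − e/c = 0.96 − 1.09/1.25 = 0.96 − 0.8720 = 0.0880.

0.088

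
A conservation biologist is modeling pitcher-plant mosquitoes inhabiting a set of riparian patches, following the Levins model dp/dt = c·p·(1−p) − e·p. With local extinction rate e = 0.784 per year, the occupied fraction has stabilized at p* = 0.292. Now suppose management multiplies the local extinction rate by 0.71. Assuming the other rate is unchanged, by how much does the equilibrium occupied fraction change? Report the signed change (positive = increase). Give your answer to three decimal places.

0.205

Balance c(1−p*) = e gives c = e/(1 − 0.29200) = 0.784/0.70800 = 1.10734.
New p* = 1 − e/c = 1 − 0.55664/1.10734 = 0.49732.
Δp* = 0.49732 − 0.29200 = +0.20532.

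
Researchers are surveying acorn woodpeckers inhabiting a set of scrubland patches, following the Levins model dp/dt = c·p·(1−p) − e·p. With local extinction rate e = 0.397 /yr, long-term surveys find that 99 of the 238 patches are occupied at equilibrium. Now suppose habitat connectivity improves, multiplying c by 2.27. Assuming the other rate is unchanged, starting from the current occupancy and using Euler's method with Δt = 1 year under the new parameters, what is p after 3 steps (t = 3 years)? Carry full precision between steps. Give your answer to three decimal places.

0.743

Observed p* = 99/238 = 0.41597.
Balance c(1−p*) = e gives c = e/(1 − 0.41597) = 0.397/0.58403 = 0.67976.
Starting from p₀ = 0.41597; update p ← p + (dp/dt)·Δt with the new parameters.
step 1: Δp = +0.20973, p = 0.62569
step 2: Δp = +0.11298, p = 0.73868
step 3: Δp = +0.00461, p = 0.74328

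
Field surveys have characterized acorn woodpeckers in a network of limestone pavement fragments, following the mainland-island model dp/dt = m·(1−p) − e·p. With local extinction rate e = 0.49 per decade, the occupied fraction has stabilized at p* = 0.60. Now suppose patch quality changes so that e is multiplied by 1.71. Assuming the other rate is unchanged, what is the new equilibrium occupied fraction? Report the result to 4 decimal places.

0.4673

Balance m(1−p*) = e·p* gives m = e·p*/(1−p*) = 0.49×0.60000/0.40000 = 0.73500.
New p* = m/(m+e) = 0.73500/(0.73500+0.83790) = 0.46729.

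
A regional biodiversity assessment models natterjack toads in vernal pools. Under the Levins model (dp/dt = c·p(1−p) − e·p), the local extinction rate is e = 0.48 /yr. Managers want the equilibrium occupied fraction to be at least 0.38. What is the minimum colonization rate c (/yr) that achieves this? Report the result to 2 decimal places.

p* = 1 − e/c ≥ 0.38 requires e/c ≤ 0.6200, i.e. c ≥ e/0.6200.
c_min = 0.48/0.6200 = 0.7742.

0.77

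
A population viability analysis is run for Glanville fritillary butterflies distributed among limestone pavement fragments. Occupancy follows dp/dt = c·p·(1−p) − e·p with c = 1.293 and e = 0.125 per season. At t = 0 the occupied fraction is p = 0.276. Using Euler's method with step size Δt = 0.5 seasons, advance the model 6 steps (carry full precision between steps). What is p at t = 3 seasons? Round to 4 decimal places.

Update rule: p ← p + [c·p·(1−p) − e·p]·Δt with Δt = 0.5.
step 1: Δp = +0.11194, p = 0.38794
step 2: Δp = +0.12926, p = 0.51720
step 3: Δp = +0.12911, p = 0.64631
step 4: Δp = +0.10739, p = 0.75370
step 5: Δp = +0.07291, p = 0.82661
step 6: Δp = +0.04100, p = 0.86761

0.8676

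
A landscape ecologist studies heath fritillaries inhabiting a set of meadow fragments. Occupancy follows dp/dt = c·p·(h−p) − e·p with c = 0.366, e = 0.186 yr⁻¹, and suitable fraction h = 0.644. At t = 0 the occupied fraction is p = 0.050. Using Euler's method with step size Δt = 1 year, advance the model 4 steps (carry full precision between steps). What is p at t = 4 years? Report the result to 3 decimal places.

Update rule: p ← p + [c·p·(h−p) − e·p]·Δt with Δt = 1.
t = 1: p = 0.05000 + (+0.00157) = 0.05157
t = 2: p = 0.05157 + (+0.00159) = 0.05316
t = 3: p = 0.05316 + (+0.00161) = 0.05477
t = 4: p = 0.05477 + (+0.00162) = 0.05639

0.056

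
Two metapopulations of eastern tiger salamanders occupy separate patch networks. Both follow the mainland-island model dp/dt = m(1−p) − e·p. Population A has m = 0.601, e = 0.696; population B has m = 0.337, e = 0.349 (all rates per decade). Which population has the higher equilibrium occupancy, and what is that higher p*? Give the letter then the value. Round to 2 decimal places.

B, 0.49

A: p*_A = m/(m+e) = 0.601/1.2970 = 0.4634.
B: p*_B = 0.337/0.6860 = 0.4913.
B is higher at 0.4913.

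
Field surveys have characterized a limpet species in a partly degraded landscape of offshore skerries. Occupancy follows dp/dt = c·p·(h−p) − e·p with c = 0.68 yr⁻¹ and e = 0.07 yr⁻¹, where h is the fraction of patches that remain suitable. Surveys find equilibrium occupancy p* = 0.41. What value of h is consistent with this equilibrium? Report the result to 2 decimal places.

At equilibrium c(h−p*) = e, so h = p* + e/c.
h = 0.41 + 0.07/0.68 = 0.41 + 0.1029 = 0.5129.

0.51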